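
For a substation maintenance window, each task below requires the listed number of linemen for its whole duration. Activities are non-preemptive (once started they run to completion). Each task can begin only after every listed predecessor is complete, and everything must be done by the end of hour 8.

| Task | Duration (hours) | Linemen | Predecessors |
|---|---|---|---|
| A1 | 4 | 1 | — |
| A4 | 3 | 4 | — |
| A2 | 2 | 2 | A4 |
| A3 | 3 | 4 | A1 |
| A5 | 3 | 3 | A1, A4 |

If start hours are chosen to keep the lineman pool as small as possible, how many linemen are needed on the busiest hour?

7

Early-start (A1@1, A4@1, A2@4, A3@5, A5@5) gives peak 9: h1:5  h2:5  h3:5  h4:3  h5:9  h6:7  h7:7  h8:0.
Shift A5→6.
Schedule A1@1, A4@1, A2@4, A3@5, A5@6: h1:5  h2:5  h3:5  h4:3  h5:6  h6:7  h7:7  h8:3 — peak 7.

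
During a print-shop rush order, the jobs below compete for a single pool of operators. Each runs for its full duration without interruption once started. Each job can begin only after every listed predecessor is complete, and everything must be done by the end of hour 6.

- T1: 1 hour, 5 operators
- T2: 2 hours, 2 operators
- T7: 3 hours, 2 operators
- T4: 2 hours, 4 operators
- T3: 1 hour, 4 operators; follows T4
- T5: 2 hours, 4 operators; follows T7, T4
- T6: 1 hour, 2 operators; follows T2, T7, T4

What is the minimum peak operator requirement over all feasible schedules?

Early-start (T1@1, T2@1, T7@1, T4@1, T3@3, T5@4, T6@4) gives peak 13: h1:13  h2:8  h3:6  h4:6  h5:4  h6:0.
Shift T2→4, T4→2, T3→4, T5→5, T6→6.
Schedule T1@1, T2@4, T7@1, T4@2, T3@4, T5@5, T6@6: h1:7  h2:6  h3:6  h4:6  h5:6  h6:6 — peak 7.
Total operator-hours = 37 over 6 hours ⇒ peak ≥ ⌈37/6⌉ = 7, so 7 is optimal.

7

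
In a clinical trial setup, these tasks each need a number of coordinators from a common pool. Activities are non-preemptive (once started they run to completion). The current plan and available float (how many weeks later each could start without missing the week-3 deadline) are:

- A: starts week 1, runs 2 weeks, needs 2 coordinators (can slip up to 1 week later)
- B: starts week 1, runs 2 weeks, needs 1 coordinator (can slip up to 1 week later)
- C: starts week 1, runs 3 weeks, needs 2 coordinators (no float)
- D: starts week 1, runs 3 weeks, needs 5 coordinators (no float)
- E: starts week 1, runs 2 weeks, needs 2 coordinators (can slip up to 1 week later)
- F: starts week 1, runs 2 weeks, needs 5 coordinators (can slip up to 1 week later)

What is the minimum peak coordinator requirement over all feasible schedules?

17

Schedule A@1, B@1, C@1, D@1, E@1, F@1: w1:17  w2:17  w3:7 — peak 17.
No arrangement of the 16 feasible schedules does better.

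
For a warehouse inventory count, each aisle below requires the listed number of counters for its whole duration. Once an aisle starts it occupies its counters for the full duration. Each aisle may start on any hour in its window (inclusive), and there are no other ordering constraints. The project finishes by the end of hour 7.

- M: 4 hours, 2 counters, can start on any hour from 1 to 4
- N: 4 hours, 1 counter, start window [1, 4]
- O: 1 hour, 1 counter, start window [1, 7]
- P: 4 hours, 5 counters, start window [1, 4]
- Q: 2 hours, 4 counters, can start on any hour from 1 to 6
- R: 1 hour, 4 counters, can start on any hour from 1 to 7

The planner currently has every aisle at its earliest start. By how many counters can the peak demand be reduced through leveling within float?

Early-start peak: h1:17  h2:12  h3:8  h4:8  h5:0  h6:0  h7:0 ⇒ 17.
Leveled (M@1, N@1, O@1, P@2, Q@6, R@1): h1:8  h2:8  h3:8  h4:8  h5:5  h6:4  h7:4 ⇒ 8.
Reduction 17 − 8 = 9.

9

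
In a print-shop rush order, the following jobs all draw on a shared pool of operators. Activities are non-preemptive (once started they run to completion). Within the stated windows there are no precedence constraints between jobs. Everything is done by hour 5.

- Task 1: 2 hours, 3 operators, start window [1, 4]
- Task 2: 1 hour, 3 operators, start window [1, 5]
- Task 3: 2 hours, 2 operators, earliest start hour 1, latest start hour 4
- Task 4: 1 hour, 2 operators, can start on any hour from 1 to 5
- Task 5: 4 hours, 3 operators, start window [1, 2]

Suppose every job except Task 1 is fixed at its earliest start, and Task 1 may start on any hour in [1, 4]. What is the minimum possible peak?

10

Task 1@1: h1:13  h2:8  h3:3  h4:3  h5:0 → peak 13
Task 1@2: h1:10  h2:8  h3:6  h4:3  h5:0 → peak 10
Task 1@3: h1:10  h2:5  h3:6  h4:6  h5:0 → peak 10
Task 1@4: h1:10  h2:5  h3:3  h4:6  h5:3 → peak 10
Best is Task 1@2, peak 10.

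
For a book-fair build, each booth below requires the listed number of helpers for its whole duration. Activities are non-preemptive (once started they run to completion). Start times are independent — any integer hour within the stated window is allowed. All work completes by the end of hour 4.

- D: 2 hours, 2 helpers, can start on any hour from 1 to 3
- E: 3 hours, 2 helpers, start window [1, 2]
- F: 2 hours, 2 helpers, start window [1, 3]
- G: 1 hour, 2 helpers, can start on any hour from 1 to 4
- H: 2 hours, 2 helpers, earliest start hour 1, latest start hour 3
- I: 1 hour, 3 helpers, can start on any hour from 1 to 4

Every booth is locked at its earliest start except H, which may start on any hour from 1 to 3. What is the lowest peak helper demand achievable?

H@1: h1:13  h2:8  h3:2  h4:0 → peak 13
H@2: h1:11  h2:8  h3:4  h4:0 → peak 11
H@3: h1:11  h2:6  h3:4  h4:2 → peak 11
Best is H@2, peak 11.

11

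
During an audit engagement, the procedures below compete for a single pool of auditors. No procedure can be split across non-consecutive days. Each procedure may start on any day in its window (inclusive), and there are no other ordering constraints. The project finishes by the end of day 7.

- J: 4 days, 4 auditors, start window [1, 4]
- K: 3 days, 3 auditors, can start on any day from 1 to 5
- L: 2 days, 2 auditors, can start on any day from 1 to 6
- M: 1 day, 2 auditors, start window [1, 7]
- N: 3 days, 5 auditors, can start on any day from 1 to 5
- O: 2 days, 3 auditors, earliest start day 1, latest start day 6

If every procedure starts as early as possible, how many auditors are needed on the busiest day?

Early-start schedule: J@1, K@1, L@1, M@1, N@1, O@1.
Load per day: day 1: 19, day 2: 17, day 3: 12, day 4: 4, day 5: 0, day 6: 0, day 7: 0.
Peak is 19.

19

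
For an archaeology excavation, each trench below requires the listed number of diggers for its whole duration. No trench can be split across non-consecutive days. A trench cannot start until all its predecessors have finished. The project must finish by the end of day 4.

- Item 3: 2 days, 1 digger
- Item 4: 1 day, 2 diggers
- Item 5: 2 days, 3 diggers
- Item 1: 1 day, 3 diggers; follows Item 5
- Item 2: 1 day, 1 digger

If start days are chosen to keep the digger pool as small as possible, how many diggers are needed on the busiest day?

4

Early-start (Item 3@1, Item 4@1, Item 5@1, Item 1@3, Item 2@1) gives peak 7: d1:7  d2:4  d3:3  d4:0.
Shift Item 5→2, Item 1→4.
Schedule Item 3@1, Item 4@1, Item 5@2, Item 1@4, Item 2@1: d1:4  d2:4  d3:3  d4:3 — peak 4.
Total digger-days = 14 over 4 days ⇒ peak ≥ ⌈14/4⌉ = 4, so 4 is optimal.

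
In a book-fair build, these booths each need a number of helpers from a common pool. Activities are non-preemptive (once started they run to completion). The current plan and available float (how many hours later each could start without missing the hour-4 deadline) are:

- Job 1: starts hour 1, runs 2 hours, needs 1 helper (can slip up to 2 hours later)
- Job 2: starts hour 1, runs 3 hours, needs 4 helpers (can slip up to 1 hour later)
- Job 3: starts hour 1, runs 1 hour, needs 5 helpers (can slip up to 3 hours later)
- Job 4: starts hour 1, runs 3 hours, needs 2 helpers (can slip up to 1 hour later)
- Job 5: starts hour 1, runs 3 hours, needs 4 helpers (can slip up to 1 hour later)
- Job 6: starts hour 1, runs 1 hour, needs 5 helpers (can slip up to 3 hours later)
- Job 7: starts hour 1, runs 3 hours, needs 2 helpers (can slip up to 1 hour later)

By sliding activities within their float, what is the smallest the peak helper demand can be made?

Early-start (Job 1@1, Job 2@1, Job 3@1, Job 4@1, Job 5@1, Job 6@1, Job 7@1) gives peak 23: h1:23  h2:13  h3:12  h4:0.
Shift Job 5→2, Job 6→4, Job 7→2.
Schedule Job 1@1, Job 2@1, Job 3@1, Job 4@1, Job 5@2, Job 6@4, Job 7@2: h1:12  h2:13  h3:12  h4:11 — peak 13.

13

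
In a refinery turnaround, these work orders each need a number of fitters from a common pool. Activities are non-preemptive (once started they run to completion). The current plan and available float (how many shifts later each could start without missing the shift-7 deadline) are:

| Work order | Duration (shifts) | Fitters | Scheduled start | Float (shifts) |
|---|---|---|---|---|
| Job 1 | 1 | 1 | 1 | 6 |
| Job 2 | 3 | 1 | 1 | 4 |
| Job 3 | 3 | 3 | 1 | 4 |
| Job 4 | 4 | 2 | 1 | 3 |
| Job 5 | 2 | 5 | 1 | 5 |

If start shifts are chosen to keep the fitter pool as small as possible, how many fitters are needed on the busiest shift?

Early-start (Job 1@1, Job 2@1, Job 3@1, Job 4@1, Job 5@1) gives peak 12: s1:12  s2:11  s3:6  s4:2  s5:0  s6:0  s7:0.
Shift Job 4→2, Job 5→6.
Schedule Job 1@1, Job 2@1, Job 3@1, Job 4@2, Job 5@6: s1:5  s2:6  s3:6  s4:2  s5:2  s6:5  s7:5 — peak 6.

6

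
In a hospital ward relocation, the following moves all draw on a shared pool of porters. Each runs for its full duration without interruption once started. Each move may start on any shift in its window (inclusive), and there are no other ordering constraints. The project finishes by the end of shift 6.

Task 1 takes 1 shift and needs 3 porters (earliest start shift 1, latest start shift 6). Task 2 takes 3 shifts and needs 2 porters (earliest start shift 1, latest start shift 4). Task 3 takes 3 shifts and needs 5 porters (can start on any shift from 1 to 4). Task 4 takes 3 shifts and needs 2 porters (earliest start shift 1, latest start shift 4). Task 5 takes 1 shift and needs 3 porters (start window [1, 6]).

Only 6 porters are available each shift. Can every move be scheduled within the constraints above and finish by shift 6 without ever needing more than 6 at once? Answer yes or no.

no

The minimum achievable peak is 7; 6 < 7, so no feasible schedule stays within the cap.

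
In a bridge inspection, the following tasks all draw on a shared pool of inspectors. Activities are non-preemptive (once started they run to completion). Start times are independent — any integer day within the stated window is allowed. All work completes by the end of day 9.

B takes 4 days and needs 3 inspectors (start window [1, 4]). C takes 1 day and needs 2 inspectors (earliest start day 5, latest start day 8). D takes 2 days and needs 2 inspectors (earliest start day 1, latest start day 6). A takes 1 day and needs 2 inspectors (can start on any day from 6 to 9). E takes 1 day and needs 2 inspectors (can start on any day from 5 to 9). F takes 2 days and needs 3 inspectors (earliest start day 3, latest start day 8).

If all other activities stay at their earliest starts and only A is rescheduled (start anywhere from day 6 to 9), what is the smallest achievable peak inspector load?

6

A@6: d1:5  d2:5  d3:6  d4:6  d5:4  d6:2  d7:0  d8:0  d9:0 → peak 6
A@7: d1:5  d2:5  d3:6  d4:6  d5:4  d6:0  d7:2  d8:0  d9:0 → peak 6
A@8: d1:5  d2:5  d3:6  d4:6  d5:4  d6:0  d7:0  d8:2  d9:0 → peak 6
A@9: d1:5  d2:5  d3:6  d4:6  d5:4  d6:0  d7:0  d8:0  d9:2 → peak 6
Best is A@6, peak 6.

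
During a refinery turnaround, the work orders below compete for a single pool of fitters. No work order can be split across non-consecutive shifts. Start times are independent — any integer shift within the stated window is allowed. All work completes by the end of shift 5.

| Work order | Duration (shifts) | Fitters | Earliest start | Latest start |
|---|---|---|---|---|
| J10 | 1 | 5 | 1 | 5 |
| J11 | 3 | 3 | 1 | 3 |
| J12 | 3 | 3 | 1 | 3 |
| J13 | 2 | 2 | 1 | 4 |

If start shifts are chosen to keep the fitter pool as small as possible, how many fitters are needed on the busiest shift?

Early-start (J10@1, J11@1, J12@1, J13@1) gives peak 13: s1:13  s2:8  s3:6  s4:0  s5:0.
Shift J11→2, J12→3.
Schedule J10@1, J11@2, J12@3, J13@1: s1:7  s2:5  s3:6  s4:6  s5:3 — peak 7.

7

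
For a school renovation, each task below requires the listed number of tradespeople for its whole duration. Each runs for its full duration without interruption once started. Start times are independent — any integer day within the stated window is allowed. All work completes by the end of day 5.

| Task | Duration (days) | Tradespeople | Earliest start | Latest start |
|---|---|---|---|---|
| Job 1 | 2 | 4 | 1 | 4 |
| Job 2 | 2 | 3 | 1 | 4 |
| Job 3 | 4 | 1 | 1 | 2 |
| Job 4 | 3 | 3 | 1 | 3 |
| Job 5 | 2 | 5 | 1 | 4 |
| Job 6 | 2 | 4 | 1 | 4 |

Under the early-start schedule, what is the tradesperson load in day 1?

20

At early start, day 1 has: Job 1, Job 2, Job 3, Job 4, Job 5, Job 6.
Demand: 4 + 3 + 1 + 3 + 5 + 4 = 20.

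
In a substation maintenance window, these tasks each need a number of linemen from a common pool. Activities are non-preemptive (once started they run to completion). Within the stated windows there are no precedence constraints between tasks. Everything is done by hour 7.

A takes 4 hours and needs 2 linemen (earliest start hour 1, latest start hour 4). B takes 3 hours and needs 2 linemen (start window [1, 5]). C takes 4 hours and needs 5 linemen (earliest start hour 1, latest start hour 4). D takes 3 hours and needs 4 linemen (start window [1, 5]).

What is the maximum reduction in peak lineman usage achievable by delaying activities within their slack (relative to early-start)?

6

Early-start peak: h1:13  h2:13  h3:13  h4:7  h5:0  h6:0  h7:0 ⇒ 13.
Leveled (A@1, B@5, C@1, D@5): h1:7  h2:7  h3:7  h4:7  h5:6  h6:6  h7:6 ⇒ 7.
Reduction 13 − 7 = 6.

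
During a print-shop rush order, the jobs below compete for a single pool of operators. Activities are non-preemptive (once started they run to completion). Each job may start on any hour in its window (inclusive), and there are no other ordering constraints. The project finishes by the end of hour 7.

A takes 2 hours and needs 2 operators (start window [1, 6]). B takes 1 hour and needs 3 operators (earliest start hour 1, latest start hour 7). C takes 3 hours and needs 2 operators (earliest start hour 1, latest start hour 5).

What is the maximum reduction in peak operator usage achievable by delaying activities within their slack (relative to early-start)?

4

Early-start peak: h1:7  h2:4  h3:2  h4:0  h5:0  h6:0  h7:0 ⇒ 7.
Leveled (A@1, B@3, C@4): h1:2  h2:2  h3:3  h4:2  h5:2  h6:2  h7:0 ⇒ 3.
Reduction 7 − 3 = 4.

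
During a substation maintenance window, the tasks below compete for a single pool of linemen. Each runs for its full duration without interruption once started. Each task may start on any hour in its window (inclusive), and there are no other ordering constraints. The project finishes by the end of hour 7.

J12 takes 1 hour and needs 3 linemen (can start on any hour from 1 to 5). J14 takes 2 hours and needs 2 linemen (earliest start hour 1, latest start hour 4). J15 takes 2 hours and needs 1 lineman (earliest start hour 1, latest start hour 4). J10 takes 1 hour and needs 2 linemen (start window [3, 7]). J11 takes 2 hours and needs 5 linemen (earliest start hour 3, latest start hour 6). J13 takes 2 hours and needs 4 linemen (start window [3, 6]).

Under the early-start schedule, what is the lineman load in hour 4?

9

At early start, hour 4 has: J11, J13.
Demand: 5 + 4 = 9.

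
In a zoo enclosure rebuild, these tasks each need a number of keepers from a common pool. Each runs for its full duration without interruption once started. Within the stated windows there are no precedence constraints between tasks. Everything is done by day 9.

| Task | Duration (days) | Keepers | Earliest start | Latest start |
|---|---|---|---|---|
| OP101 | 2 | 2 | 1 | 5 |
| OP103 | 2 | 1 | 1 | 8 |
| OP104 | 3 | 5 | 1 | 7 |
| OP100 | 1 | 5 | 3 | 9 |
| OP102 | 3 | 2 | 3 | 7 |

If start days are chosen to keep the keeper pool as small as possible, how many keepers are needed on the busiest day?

5

Early-start (OP101@1, OP103@1, OP104@1, OP100@3, OP102@3) gives peak 12: d1:8  d2:8  d3:12  d4:2  d5:2  d6:0  d7:0  d8:0  d9:0.
Shift OP104→3, OP100→6, OP102→7.
Schedule OP101@1, OP103@1, OP104@3, OP100@6, OP102@7: d1:3  d2:3  d3:5  d4:5  d5:5  d6:5  d7:2  d8:2  d9:2 — peak 5.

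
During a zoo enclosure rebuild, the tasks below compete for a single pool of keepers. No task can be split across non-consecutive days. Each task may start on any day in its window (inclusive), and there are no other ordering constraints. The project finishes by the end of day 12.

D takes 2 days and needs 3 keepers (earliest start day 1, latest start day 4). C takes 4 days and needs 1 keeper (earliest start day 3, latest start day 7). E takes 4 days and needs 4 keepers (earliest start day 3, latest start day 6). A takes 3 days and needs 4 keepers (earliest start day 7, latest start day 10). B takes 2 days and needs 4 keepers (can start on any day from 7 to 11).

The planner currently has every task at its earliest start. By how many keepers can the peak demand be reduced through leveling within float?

Early-start peak: d1:3  d2:3  d3:5  d4:5  d5:5  d6:5  d7:8  d8:8  d9:4  d10:0  d11:0  d12:0 ⇒ 8.
Leveled (D@1, C@3, E@3, A@7, B@10): d1:3  d2:3  d3:5  d4:5  d5:5  d6:5  d7:4  d8:4  d9:4  d10:4  d11:4  d12:0 ⇒ 5.
Reduction 8 − 5 = 3.

3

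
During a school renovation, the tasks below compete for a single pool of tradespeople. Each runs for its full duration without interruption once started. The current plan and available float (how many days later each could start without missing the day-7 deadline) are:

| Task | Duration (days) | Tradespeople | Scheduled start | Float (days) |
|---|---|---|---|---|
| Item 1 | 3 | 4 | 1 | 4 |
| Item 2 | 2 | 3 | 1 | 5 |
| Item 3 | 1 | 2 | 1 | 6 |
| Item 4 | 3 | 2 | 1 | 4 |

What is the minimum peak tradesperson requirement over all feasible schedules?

5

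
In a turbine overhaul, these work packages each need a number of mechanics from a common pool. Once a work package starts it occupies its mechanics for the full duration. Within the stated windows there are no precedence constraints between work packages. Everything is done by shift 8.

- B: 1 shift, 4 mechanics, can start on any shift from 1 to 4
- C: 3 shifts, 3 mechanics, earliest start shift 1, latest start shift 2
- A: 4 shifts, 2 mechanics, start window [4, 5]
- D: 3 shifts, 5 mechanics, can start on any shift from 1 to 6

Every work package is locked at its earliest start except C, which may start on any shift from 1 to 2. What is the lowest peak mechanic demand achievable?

C@1: s1:12  s2:8  s3:8  s4:2  s5:2  s6:2  s7:2  s8:0 → peak 12
C@2: s1:9  s2:8  s3:8  s4:5  s5:2  s6:2  s7:2  s8:0 → peak 9
Best is C@2, peak 9.

9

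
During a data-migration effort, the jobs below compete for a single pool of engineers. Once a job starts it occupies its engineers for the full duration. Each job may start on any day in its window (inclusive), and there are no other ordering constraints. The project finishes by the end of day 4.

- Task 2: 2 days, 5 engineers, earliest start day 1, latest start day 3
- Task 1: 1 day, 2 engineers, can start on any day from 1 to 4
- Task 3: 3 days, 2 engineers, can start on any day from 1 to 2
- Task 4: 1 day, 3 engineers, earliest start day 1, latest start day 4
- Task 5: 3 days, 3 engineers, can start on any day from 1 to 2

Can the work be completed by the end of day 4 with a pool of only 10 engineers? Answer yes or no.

yes

Schedule Task 2@1, Task 1@1, Task 3@1, Task 4@3, Task 5@2: d1:9  d2:10  d3:8  d4:3 — peak 10 ≤ 10.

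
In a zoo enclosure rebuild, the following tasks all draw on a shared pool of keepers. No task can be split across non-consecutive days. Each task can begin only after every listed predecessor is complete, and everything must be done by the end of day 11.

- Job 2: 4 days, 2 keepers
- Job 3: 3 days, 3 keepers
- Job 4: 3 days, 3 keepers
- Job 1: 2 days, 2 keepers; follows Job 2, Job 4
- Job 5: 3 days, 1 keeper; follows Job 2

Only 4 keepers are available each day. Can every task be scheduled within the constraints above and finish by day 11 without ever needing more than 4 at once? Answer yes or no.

The minimum achievable peak is 5; 4 < 5, so no feasible schedule stays within the cap.

no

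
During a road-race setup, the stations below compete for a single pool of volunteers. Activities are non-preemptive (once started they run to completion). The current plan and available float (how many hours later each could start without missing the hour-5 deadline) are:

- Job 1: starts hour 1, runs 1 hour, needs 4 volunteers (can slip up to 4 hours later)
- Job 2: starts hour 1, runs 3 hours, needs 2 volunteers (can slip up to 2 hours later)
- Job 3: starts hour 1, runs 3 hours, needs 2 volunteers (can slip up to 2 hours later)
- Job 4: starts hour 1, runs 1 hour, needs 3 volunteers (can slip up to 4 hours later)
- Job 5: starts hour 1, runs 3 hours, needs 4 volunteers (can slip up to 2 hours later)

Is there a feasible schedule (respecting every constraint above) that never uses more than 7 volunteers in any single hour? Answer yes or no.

no

The minimum achievable peak is 8; 7 < 8, so no feasible schedule stays within the cap.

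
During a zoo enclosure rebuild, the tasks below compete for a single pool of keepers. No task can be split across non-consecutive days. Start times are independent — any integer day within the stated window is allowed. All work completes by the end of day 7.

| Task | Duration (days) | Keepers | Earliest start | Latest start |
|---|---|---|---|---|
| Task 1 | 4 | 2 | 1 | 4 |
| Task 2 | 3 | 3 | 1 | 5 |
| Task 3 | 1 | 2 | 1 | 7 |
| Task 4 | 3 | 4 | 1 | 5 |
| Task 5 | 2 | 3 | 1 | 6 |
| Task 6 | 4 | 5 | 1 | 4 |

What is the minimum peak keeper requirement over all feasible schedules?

9

Early-start (Task 1@1, Task 2@1, Task 3@1, Task 4@1, Task 5@1, Task 6@1) gives peak 19: d1:19  d2:17  d3:14  d4:7  d5:0  d6:0  d7:0.
Shift Task 4→5, Task 5→2, Task 6→4.
Schedule Task 1@1, Task 2@1, Task 3@1, Task 4@5, Task 5@2, Task 6@4: d1:7  d2:8  d3:8  d4:7  d5:9  d6:9  d7:9 — peak 9.
Total keeper-days = 57 over 7 days ⇒ peak ≥ ⌈57/7⌉ = 9, so 9 is optimal.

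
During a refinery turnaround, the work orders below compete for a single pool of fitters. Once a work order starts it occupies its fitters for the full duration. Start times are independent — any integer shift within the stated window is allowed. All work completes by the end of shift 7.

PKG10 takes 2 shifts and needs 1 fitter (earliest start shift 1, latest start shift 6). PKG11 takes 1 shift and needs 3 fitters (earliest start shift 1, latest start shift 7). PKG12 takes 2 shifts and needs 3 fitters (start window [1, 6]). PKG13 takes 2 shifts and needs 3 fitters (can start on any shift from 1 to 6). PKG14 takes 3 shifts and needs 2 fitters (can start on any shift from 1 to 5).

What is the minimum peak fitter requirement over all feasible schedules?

5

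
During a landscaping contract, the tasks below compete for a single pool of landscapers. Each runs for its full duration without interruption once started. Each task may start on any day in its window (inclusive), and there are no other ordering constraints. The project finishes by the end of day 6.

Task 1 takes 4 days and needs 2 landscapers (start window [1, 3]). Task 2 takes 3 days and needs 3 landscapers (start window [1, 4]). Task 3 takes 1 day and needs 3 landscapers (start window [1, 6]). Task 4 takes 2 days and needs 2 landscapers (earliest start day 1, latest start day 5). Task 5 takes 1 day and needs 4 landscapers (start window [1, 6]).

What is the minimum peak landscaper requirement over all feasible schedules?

5

Early-start (Task 1@1, Task 2@1, Task 3@1, Task 4@1, Task 5@1) gives peak 14: d1:14  d2:7  d3:5  d4:2  d5:0  d6:0.
Shift Task 3→5, Task 4→4, Task 5→6.
Schedule Task 1@1, Task 2@1, Task 3@5, Task 4@4, Task 5@6: d1:5  d2:5  d3:5  d4:4  d5:5  d6:4 — peak 5.
Total landscaper-days = 28 over 6 days ⇒ peak ≥ ⌈28/6⌉ = 5, so 5 is optimal.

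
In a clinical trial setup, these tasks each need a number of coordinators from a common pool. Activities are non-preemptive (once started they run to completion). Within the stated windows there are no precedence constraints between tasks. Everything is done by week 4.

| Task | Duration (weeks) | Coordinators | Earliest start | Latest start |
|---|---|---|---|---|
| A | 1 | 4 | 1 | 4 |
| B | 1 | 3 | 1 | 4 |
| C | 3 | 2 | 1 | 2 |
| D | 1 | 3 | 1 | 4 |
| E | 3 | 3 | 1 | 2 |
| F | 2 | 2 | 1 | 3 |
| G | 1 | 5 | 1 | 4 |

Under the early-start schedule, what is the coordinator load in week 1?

22

At early start, week 1 has: A, B, C, D, E, F, G.
Demand: 4 + 3 + 2 + 3 + 3 + 2 + 5 = 22.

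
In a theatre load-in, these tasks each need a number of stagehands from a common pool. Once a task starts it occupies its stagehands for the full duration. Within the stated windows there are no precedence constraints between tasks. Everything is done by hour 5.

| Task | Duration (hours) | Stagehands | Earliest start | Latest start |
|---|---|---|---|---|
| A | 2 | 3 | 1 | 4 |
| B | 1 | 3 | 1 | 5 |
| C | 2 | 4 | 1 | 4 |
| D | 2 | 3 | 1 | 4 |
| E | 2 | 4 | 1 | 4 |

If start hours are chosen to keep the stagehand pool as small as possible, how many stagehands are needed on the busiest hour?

Early-start (A@1, B@1, C@1, D@1, E@1) gives peak 17: h1:17  h2:14  h3:0  h4:0  h5:0.
Shift C→2, D→3, E→4.
Schedule A@1, B@1, C@2, D@3, E@4: h1:6  h2:7  h3:7  h4:7  h5:4 — peak 7.
Total stagehand-hours = 31 over 5 hours ⇒ peak ≥ ⌈31/5⌉ = 7, so 7 is optimal.

7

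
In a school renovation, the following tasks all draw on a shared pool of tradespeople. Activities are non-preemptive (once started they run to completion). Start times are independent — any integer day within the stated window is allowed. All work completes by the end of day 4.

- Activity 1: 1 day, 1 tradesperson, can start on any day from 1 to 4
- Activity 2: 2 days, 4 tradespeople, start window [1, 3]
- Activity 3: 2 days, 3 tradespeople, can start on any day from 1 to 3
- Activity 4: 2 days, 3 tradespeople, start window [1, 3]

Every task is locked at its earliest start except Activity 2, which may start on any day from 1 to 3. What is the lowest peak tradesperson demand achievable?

Activity 2@1: d1:11  d2:10  d3:0  d4:0 → peak 11
Activity 2@2: d1:7  d2:10  d3:4  d4:0 → peak 10
Activity 2@3: d1:7  d2:6  d3:4  d4:4 → peak 7
Best is Activity 2@3, peak 7.

7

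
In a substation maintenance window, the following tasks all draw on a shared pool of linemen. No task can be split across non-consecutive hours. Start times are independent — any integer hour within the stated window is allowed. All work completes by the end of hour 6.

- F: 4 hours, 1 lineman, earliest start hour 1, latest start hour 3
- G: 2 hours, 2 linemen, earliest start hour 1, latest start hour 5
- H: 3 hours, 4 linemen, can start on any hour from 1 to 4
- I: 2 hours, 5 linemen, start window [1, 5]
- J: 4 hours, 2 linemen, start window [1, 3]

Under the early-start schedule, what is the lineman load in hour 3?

7

At early start, hour 3 has: F, H, J.
Demand: 1 + 4 + 2 = 7.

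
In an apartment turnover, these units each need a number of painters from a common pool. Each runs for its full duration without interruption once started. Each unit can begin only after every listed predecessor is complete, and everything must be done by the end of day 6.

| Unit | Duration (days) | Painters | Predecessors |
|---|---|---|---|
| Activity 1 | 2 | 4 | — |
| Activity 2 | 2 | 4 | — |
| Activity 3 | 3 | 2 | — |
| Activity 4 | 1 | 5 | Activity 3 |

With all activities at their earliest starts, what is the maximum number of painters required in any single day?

Early-start schedule: Activity 1@1, Activity 2@1, Activity 3@1, Activity 4@4.
Load per day: day 1: 10, day 2: 10, day 3: 2, day 4: 5, day 5: 0, day 6: 0.
Peak is 10.

10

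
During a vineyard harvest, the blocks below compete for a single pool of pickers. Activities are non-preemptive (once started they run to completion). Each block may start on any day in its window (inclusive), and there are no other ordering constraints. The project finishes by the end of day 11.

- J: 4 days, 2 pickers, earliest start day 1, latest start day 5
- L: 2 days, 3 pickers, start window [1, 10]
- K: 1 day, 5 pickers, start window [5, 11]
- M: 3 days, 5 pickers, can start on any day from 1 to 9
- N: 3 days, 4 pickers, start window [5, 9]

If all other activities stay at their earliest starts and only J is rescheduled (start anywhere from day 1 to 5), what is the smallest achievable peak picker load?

J@1: d1:10  d2:10  d3:7  d4:2  d5:9  d6:4  d7:4  d8:0  d9:0  d10:0  d11:0 → peak 10
J@2: d1:8  d2:10  d3:7  d4:2  d5:11  d6:4  d7:4  d8:0  d9:0  d10:0  d11:0 → peak 11
J@3: d1:8  d2:8  d3:7  d4:2  d5:11  d6:6  d7:4  d8:0  d9:0  d10:0  d11:0 → peak 11
J@4: d1:8  d2:8  d3:5  d4:2  d5:11  d6:6  d7:6  d8:0  d9:0  d10:0  d11:0 → peak 11
J@5: d1:8  d2:8  d3:5  d4:0  d5:11  d6:6  d7:6  d8:2  d9:0  d10:0  d11:0 → peak 11
Best is J@1, peak 10.

10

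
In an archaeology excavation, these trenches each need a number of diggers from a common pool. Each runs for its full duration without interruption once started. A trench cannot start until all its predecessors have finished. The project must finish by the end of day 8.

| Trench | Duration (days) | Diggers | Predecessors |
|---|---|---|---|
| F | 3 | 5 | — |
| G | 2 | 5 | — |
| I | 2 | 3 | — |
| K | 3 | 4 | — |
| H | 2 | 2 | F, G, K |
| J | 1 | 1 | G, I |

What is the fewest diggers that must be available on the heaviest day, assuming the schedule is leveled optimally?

9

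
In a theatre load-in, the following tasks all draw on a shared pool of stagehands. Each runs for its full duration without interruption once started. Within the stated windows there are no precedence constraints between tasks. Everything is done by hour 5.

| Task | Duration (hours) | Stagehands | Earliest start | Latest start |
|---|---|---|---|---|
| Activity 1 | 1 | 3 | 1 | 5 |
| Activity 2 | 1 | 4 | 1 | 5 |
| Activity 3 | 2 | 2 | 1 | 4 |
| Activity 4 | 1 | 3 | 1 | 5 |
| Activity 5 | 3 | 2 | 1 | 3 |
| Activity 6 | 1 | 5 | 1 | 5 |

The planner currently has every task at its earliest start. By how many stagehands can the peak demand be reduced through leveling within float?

13

Early-start peak: h1:19  h2:4  h3:2  h4:0  h5:0 ⇒ 19.
Leveled (Activity 1@1, Activity 2@2, Activity 3@3, Activity 4@1, Activity 5@2, Activity 6@5): h1:6  h2:6  h3:4  h4:4  h5:5 ⇒ 6.
Reduction 19 − 6 = 13.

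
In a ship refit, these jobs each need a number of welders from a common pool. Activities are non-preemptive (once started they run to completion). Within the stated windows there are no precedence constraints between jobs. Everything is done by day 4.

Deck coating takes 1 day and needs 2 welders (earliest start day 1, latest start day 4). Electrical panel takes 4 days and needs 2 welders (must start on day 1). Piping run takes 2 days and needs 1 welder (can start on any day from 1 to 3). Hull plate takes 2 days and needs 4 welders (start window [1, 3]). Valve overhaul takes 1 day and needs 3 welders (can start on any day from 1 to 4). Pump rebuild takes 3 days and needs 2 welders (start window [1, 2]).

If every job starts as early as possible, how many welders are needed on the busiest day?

14

Early-start schedule: Deck coating@1, Electrical panel@1, Piping run@1, Hull plate@1, Valve overhaul@1, Pump rebuild@1.
Load per day: day 1: 14, day 2: 9, day 3: 4, day 4: 2.
Peak is 14.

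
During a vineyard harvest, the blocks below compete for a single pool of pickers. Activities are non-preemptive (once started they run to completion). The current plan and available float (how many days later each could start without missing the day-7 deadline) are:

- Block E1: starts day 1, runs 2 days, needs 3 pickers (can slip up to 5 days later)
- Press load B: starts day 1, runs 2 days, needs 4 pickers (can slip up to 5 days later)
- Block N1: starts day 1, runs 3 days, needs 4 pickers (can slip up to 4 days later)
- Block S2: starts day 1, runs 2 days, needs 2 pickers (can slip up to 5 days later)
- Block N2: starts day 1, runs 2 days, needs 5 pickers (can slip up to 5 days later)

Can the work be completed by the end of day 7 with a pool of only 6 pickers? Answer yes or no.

The minimum achievable peak is 7; 6 < 7, so no feasible schedule stays within the cap.

no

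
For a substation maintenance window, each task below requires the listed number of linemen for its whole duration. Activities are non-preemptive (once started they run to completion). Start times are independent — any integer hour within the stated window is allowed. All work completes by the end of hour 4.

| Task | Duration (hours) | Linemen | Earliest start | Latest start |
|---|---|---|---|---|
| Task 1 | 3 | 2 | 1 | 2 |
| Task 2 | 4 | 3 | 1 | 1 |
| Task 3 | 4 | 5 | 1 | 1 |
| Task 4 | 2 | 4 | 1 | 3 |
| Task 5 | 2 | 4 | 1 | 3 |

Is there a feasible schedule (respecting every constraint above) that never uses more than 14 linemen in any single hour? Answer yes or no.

yes

Schedule Task 1@1, Task 2@1, Task 3@1, Task 4@1, Task 5@3: h1:14  h2:14  h3:14  h4:12 — peak 14 ≤ 14.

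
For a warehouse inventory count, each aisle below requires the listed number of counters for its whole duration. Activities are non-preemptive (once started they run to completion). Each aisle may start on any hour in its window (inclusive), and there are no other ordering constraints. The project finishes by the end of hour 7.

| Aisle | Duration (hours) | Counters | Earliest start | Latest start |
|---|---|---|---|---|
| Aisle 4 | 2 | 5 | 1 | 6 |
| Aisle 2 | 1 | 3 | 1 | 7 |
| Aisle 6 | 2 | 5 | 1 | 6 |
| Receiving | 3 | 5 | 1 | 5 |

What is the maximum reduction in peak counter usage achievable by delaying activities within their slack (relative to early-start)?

Early-start peak: h1:18  h2:15  h3:5  h4:0  h5:0  h6:0  h7:0 ⇒ 18.
Leveled (Aisle 4@1, Aisle 2@1, Aisle 6@3, Receiving@5): h1:8  h2:5  h3:5  h4:5  h5:5  h6:5  h7:5 ⇒ 8.
Reduction 18 − 8 = 10.

10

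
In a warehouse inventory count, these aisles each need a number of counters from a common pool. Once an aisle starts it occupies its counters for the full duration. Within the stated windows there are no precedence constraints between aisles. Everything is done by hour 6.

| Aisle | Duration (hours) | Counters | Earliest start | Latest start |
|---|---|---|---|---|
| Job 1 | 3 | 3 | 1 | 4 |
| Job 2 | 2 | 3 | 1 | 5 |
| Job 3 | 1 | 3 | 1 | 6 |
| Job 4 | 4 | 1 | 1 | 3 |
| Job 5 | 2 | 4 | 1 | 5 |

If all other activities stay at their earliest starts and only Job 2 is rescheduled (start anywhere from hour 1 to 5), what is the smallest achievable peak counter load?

Job 2@1: h1:14  h2:11  h3:4  h4:1  h5:0  h6:0 → peak 14
Job 2@2: h1:11  h2:11  h3:7  h4:1  h5:0  h6:0 → peak 11
Job 2@3: h1:11  h2:8  h3:7  h4:4  h5:0  h6:0 → peak 11
Job 2@4: h1:11  h2:8  h3:4  h4:4  h5:3  h6:0 → peak 11
Job 2@5: h1:11  h2:8  h3:4  h4:1  h5:3  h6:3 → peak 11
Best is Job 2@2, peak 11.

11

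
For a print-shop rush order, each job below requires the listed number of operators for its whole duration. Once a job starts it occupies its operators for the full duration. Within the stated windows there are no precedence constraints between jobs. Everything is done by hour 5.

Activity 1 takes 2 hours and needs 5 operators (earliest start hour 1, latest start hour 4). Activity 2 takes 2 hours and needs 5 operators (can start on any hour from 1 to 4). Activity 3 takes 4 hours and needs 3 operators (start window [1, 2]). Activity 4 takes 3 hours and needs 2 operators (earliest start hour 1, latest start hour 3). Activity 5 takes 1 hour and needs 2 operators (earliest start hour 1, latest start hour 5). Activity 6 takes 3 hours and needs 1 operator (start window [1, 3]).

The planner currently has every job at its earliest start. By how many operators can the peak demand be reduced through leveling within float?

8

Early-start peak: h1:18  h2:16  h3:6  h4:3  h5:0 ⇒ 18.
Leveled (Activity 1@1, Activity 2@4, Activity 3@1, Activity 4@1, Activity 5@3, Activity 6@3): h1:10  h2:10  h3:8  h4:9  h5:6 ⇒ 10.
Reduction 18 − 10 = 8.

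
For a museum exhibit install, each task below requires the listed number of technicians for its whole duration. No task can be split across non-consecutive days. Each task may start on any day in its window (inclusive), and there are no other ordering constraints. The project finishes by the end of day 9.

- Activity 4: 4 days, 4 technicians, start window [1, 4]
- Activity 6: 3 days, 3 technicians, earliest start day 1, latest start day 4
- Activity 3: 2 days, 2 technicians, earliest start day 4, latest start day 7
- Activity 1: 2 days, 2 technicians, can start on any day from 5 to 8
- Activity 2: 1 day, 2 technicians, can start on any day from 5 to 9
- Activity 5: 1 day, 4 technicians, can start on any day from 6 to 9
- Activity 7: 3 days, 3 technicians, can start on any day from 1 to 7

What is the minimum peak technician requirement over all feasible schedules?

6

Early-start (Activity 4@1, Activity 6@1, Activity 3@4, Activity 1@5, Activity 2@5, Activity 5@6, Activity 7@1) gives peak 10: d1:10  d2:10  d3:10  d4:6  d5:6  d6:6  d7:0  d8:0  d9:0.
Shift Activity 4→4, Activity 1→6, Activity 2→8, Activity 5→8.
Schedule Activity 4@4, Activity 6@1, Activity 3@4, Activity 1@6, Activity 2@8, Activity 5@8, Activity 7@1: d1:6  d2:6  d3:6  d4:6  d5:6  d6:6  d7:6  d8:6  d9:0 — peak 6.
Total technician-days = 48 over 9 days ⇒ peak ≥ ⌈48/9⌉ = 6, so 6 is optimal.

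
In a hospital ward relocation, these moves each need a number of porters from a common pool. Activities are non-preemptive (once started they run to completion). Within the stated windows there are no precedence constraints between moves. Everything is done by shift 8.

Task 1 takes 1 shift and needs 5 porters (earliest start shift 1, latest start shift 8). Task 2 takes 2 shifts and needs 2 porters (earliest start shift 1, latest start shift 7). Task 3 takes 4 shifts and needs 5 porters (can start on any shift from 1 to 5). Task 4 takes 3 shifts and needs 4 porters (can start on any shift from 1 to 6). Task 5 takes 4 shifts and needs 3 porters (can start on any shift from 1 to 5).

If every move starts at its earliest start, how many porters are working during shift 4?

At early start, shift 4 has: Task 3, Task 5.
Demand: 5 + 3 = 8.

8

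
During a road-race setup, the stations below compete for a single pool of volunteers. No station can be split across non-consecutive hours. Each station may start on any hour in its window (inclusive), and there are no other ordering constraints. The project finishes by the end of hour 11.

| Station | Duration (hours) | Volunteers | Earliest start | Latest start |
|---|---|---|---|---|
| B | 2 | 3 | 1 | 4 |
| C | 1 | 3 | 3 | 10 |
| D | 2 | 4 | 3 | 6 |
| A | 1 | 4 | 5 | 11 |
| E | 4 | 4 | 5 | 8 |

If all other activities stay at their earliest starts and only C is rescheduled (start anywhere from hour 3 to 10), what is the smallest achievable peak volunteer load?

8

C@3: h1:3  h2:3  h3:7  h4:4  h5:8  h6:4  h7:4  h8:4  h9:0  h10:0  h11:0 → peak 8
C@4: h1:3  h2:3  h3:4  h4:7  h5:8  h6:4  h7:4  h8:4  h9:0  h10:0  h11:0 → peak 8
C@5: h1:3  h2:3  h3:4  h4:4  h5:11  h6:4  h7:4  h8:4  h9:0  h10:0  h11:0 → peak 11
C@6: h1:3  h2:3  h3:4  h4:4  h5:8  h6:7  h7:4  h8:4  h9:0  h10:0  h11:0 → peak 8
C@7: h1:3  h2:3  h3:4  h4:4  h5:8  h6:4  h7:7  h8:4  h9:0  h10:0  h11:0 → peak 8
C@8: h1:3  h2:3  h3:4  h4:4  h5:8  h6:4  h7:4  h8:7  h9:0  h10:0  h11:0 → peak 8
C@9: h1:3  h2:3  h3:4  h4:4  h5:8  h6:4  h7:4  h8:4  h9:3  h10:0  h11:0 → peak 8
C@10: h1:3  h2:3  h3:4  h4:4  h5:8  h6:4  h7:4  h8:4  h9:0  h10:3  h11:0 → peak 8
Best is C@3, peak 8.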